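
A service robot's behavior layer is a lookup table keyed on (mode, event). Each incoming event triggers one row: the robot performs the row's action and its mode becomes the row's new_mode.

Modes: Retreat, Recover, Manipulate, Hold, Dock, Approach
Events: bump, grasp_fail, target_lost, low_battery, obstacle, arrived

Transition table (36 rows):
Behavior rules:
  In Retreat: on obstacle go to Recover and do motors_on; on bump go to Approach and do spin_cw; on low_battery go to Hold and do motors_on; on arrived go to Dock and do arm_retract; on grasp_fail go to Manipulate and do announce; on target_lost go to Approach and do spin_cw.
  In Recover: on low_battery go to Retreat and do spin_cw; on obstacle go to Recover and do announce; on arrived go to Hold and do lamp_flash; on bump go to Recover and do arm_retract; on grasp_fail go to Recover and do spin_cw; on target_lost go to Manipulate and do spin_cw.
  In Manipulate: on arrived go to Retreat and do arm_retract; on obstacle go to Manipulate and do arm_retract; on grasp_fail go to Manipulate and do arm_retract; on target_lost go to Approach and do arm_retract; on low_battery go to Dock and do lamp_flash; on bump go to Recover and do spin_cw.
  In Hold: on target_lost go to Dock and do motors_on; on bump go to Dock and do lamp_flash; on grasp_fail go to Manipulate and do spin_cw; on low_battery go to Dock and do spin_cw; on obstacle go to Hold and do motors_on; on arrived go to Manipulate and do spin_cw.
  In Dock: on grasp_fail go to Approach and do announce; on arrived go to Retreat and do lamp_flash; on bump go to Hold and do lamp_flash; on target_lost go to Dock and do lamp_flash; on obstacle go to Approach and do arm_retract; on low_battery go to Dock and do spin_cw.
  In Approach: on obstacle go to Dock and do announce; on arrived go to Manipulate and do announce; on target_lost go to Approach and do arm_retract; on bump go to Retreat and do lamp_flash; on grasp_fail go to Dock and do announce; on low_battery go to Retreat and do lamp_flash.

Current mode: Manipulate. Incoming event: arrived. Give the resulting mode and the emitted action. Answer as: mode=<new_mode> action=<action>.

mode=Retreat action=arm_retract

current mode = Manipulate; filter table to that mode:
  (Manipulate, arrived) → (Retreat, arm_retract)  ← event matches
  (Manipulate, obstacle) → (Manipulate, arm_retract)
  (Manipulate, grasp_fail) → (Manipulate, arm_retract)
  (Manipulate, target_lost) → (Approach, arm_retract)
  (Manipulate, low_battery) → (Dock, lamp_flash)
  (Manipulate, bump) → (Recover, spin_cw)
event = arrived selects (Retreat, arm_retract)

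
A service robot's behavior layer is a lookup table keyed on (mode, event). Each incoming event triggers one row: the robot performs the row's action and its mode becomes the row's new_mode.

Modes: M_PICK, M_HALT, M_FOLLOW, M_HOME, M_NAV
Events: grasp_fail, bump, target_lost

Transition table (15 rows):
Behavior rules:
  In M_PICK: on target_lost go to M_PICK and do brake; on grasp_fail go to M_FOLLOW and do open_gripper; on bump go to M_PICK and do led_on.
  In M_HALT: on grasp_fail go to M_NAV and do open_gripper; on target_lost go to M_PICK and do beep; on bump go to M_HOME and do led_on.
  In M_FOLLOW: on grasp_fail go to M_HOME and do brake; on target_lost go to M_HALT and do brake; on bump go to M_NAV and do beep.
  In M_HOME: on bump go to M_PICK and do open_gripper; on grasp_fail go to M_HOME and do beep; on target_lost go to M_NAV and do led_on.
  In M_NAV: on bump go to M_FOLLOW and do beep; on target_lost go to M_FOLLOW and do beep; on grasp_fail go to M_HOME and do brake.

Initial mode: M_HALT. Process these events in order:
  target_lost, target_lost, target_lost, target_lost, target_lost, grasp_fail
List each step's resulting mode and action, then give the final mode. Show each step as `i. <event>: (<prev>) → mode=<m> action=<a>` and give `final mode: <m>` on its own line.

1. target_lost: (M_HALT) → mode=M_PICK action=beep
2. target_lost: (M_PICK) → mode=M_PICK action=brake
3. target_lost: (M_PICK) → mode=M_PICK action=brake
4. target_lost: (M_PICK) → mode=M_PICK action=brake
5. target_lost: (M_PICK) → mode=M_PICK action=brake
6. grasp_fail: (M_PICK) → mode=M_FOLLOW action=open_gripper

final mode: M_FOLLOW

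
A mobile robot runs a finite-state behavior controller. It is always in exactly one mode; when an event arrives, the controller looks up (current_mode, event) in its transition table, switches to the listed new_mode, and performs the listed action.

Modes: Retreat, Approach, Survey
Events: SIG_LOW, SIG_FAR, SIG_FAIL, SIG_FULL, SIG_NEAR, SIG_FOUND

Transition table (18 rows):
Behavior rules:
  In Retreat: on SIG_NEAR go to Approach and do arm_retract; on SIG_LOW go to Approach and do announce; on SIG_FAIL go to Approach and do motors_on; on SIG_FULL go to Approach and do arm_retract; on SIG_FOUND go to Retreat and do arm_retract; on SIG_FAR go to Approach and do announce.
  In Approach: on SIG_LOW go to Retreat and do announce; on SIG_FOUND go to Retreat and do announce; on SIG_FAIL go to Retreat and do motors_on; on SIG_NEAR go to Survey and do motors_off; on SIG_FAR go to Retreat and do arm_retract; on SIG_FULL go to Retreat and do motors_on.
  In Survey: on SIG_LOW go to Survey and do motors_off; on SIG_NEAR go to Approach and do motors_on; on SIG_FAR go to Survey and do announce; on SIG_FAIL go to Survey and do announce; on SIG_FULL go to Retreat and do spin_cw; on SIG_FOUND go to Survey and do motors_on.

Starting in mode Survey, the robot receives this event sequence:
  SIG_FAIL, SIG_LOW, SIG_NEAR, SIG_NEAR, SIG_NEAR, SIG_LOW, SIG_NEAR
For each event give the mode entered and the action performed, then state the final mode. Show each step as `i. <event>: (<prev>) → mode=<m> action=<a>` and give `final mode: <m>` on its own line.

1. SIG_FAIL: (Survey) → mode=Survey action=announce
2. SIG_LOW: (Survey) → mode=Survey action=motors_off
3. SIG_NEAR: (Survey) → mode=Approach action=motors_on
4. SIG_NEAR: (Approach) → mode=Survey action=motors_off
5. SIG_NEAR: (Survey) → mode=Approach action=motors_on
6. SIG_LOW: (Approach) → mode=Retreat action=announce
7. SIG_NEAR: (Retreat) → mode=Approach action=arm_retract

final mode: Approach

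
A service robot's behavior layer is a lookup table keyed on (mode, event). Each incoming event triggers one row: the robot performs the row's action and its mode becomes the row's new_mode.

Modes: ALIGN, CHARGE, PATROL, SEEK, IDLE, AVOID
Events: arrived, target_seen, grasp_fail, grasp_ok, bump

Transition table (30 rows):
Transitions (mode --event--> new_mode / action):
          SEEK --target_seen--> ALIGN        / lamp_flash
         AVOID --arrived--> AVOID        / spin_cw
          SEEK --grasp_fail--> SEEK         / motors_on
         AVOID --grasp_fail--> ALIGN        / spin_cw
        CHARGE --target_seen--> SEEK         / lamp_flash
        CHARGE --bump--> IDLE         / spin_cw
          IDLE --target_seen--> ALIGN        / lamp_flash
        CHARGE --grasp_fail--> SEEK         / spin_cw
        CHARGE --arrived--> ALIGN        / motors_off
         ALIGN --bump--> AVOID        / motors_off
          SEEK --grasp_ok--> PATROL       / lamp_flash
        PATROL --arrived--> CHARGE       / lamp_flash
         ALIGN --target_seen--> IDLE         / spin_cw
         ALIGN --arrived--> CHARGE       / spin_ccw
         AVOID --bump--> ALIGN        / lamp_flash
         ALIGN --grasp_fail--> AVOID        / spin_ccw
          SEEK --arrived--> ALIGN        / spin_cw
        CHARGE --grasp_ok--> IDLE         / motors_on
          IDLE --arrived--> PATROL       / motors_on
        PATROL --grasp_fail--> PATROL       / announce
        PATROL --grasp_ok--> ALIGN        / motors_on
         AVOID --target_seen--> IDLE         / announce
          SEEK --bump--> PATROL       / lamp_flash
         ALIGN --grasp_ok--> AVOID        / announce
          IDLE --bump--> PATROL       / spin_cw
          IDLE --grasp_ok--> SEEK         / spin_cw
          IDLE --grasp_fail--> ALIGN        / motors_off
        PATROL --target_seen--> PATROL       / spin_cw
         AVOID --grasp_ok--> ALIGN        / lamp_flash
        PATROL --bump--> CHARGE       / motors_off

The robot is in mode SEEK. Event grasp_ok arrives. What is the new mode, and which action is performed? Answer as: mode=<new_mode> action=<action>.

current mode = SEEK; filter table to that mode:
  (SEEK, target_seen) → (ALIGN, lamp_flash)
  (SEEK, grasp_fail) → (SEEK, motors_on)
  (SEEK, grasp_ok) → (PATROL, lamp_flash)  ← event matches
  (SEEK, arrived) → (ALIGN, spin_cw)
  (SEEK, bump) → (PATROL, lamp_flash)
event = grasp_ok selects (PATROL, lamp_flash)

mode=PATROL action=lamp_flash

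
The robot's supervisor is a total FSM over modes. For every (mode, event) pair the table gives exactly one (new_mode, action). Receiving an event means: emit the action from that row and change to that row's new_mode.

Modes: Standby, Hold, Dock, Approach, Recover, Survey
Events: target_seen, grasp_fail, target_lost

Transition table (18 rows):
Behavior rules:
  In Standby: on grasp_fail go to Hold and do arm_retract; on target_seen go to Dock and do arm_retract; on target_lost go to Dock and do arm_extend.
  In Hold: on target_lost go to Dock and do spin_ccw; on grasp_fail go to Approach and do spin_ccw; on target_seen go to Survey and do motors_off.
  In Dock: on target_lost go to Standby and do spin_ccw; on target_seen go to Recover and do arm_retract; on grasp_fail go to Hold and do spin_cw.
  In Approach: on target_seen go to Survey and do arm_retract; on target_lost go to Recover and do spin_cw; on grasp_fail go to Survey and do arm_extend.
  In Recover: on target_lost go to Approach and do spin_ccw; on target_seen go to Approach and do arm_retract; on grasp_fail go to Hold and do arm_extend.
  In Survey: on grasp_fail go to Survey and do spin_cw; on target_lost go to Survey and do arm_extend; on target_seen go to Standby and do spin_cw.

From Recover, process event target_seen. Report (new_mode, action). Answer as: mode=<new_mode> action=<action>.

mode=Approach action=arm_retract

current mode = Recover; filter table to that mode:
  (Recover, target_lost) → (Approach, spin_ccw)
  (Recover, target_seen) → (Approach, arm_retract)  ← event matches
  (Recover, grasp_fail) → (Hold, arm_extend)
event = target_seen selects (Approach, arm_retract)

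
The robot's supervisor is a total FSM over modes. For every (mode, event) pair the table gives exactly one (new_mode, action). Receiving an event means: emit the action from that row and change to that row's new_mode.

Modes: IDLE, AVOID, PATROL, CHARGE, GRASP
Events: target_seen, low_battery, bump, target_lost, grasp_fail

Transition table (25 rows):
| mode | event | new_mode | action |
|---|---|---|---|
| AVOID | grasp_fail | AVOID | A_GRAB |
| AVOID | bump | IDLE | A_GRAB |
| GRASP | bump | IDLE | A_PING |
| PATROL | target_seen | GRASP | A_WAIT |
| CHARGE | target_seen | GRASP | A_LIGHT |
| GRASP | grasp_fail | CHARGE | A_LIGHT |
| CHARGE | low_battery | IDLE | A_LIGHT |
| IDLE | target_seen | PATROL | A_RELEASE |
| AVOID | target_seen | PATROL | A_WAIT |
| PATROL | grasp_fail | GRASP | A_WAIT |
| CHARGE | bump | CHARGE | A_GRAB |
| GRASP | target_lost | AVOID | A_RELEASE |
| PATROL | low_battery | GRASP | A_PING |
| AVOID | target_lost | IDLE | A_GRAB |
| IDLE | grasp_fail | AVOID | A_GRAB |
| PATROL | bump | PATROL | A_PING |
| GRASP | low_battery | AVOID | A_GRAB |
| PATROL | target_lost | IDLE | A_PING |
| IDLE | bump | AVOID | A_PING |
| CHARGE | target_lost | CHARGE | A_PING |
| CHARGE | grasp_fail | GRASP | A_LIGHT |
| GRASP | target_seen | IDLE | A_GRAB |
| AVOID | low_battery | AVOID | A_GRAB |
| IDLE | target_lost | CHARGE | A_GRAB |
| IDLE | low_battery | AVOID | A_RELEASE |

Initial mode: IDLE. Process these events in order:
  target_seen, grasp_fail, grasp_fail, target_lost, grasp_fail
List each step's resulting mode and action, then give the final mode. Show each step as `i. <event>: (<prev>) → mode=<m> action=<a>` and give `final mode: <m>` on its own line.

final mode: GRASP

1. target_seen: (IDLE) → mode=PATROL action=A_RELEASE
2. grasp_fail: (PATROL) → mode=GRASP action=A_WAIT
3. grasp_fail: (GRASP) → mode=CHARGE action=A_LIGHT
4. target_lost: (CHARGE) → mode=CHARGE action=A_PING
5. grasp_fail: (CHARGE) → mode=GRASP action=A_LIGHT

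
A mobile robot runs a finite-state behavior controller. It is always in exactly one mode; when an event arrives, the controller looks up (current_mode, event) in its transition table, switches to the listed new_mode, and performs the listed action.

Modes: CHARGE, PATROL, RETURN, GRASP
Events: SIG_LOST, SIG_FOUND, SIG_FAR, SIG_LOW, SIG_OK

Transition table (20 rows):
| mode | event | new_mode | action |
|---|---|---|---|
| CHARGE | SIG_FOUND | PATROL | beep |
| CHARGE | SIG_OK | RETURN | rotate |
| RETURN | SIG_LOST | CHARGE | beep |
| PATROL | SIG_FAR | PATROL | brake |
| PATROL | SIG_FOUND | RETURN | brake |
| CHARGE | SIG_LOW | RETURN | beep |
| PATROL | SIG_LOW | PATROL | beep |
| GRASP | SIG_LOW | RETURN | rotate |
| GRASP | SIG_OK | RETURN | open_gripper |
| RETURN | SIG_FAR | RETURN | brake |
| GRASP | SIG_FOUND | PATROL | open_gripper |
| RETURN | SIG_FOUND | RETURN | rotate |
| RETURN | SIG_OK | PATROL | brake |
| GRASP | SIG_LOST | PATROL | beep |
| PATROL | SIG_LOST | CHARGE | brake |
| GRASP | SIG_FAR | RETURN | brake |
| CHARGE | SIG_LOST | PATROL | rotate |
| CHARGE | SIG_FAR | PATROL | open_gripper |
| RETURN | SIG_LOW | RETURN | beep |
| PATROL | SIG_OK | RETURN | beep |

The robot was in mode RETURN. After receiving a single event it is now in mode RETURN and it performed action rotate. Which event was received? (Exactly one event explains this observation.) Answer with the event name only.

SIG_FOUND

try SIG_LOST: (RETURN, SIG_LOST) → (CHARGE, beep)
try SIG_FOUND: (RETURN, SIG_FOUND) → (RETURN, rotate)  ← matches
try SIG_FAR: (RETURN, SIG_FAR) → (RETURN, brake)
try SIG_LOW: (RETURN, SIG_LOW) → (RETURN, beep)
try SIG_OK: (RETURN, SIG_OK) → (PATROL, brake)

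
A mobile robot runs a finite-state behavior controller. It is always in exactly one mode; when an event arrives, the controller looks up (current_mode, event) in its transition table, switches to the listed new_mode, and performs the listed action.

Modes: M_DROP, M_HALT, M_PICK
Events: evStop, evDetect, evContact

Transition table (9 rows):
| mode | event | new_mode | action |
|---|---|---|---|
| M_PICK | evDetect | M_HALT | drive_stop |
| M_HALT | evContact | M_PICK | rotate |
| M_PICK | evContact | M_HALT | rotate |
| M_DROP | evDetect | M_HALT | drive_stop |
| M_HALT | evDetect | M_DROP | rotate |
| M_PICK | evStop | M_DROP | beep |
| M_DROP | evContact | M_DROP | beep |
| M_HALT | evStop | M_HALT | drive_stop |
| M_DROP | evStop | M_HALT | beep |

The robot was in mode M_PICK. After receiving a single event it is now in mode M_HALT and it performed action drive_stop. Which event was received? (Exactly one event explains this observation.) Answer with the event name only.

evDetect

try evStop: (M_PICK, evStop) → (M_DROP, beep)
try evDetect: (M_PICK, evDetect) → (M_HALT, drive_stop)  ← matches
try evContact: (M_PICK, evContact) → (M_HALT, rotate)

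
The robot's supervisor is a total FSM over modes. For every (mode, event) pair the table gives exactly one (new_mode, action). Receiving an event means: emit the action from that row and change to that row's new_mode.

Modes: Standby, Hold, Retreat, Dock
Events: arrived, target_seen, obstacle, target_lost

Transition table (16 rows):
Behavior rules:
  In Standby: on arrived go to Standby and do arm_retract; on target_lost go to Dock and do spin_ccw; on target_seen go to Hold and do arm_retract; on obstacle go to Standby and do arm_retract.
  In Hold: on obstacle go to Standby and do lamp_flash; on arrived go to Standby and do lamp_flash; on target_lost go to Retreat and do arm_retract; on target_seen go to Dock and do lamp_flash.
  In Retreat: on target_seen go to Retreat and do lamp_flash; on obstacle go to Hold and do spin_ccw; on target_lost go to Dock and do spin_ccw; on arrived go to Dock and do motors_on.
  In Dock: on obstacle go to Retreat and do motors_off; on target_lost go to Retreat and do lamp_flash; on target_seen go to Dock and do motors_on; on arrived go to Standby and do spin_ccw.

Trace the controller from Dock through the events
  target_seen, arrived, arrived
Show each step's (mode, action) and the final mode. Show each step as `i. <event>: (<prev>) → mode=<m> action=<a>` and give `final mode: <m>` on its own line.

1. target_seen: (Dock) → mode=Dock action=motors_on
2. arrived: (Dock) → mode=Standby action=spin_ccw
3. arrived: (Standby) → mode=Standby action=arm_retract

final mode: Standby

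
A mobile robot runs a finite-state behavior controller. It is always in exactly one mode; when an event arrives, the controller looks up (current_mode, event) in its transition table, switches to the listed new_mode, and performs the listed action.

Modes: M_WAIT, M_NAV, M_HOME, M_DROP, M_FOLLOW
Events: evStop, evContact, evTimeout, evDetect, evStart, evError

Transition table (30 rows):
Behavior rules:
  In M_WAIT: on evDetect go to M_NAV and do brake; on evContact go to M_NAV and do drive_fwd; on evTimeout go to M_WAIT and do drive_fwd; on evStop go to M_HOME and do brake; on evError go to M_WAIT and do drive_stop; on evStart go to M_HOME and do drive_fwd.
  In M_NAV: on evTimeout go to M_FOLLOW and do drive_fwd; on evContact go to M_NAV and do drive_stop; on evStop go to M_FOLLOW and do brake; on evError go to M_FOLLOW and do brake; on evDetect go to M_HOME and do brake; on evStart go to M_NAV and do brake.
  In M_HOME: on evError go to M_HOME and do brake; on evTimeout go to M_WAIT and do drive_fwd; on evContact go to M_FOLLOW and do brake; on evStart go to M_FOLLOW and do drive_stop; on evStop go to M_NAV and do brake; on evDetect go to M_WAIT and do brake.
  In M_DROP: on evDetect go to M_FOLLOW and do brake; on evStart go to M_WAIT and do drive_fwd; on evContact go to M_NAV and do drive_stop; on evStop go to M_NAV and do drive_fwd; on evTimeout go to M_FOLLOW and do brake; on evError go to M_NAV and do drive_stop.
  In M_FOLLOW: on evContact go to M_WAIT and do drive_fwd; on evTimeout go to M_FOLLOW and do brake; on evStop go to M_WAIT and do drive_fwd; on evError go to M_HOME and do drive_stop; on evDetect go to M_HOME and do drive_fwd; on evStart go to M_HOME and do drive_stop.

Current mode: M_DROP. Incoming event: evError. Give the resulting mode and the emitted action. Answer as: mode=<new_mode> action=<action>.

mode=M_NAV action=drive_stop

current mode = M_DROP; filter table to that mode:
  (M_DROP, evDetect) → (M_FOLLOW, brake)
  (M_DROP, evStart) → (M_WAIT, drive_fwd)
  (M_DROP, evContact) → (M_NAV, drive_stop)
  (M_DROP, evStop) → (M_NAV, drive_fwd)
  (M_DROP, evTimeout) → (M_FOLLOW, brake)
  (M_DROP, evError) → (M_NAV, drive_stop)  ← event matches
event = evError selects (M_NAV, drive_stop)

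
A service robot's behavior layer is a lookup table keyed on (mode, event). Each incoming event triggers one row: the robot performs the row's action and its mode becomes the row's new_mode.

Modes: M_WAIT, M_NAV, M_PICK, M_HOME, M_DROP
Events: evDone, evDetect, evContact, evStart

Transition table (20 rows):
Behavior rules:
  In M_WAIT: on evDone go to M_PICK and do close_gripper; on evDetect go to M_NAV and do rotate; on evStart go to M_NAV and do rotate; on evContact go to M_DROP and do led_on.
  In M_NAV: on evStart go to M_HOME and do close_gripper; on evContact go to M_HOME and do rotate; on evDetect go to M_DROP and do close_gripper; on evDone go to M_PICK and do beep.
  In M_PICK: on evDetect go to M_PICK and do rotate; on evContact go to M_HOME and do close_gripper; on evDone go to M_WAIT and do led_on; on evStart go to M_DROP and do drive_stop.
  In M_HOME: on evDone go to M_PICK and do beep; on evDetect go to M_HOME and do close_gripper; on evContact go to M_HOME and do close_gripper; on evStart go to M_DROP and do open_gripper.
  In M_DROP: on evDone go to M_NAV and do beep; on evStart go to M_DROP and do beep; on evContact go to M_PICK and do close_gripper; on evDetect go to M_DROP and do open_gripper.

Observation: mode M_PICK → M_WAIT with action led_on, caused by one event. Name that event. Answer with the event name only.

try evDone: (M_PICK, evDone) → (M_WAIT, led_on)  ← matches
try evDetect: (M_PICK, evDetect) → (M_PICK, rotate)
try evContact: (M_PICK, evContact) → (M_HOME, close_gripper)
try evStart: (M_PICK, evStart) → (M_DROP, drive_stop)

evDone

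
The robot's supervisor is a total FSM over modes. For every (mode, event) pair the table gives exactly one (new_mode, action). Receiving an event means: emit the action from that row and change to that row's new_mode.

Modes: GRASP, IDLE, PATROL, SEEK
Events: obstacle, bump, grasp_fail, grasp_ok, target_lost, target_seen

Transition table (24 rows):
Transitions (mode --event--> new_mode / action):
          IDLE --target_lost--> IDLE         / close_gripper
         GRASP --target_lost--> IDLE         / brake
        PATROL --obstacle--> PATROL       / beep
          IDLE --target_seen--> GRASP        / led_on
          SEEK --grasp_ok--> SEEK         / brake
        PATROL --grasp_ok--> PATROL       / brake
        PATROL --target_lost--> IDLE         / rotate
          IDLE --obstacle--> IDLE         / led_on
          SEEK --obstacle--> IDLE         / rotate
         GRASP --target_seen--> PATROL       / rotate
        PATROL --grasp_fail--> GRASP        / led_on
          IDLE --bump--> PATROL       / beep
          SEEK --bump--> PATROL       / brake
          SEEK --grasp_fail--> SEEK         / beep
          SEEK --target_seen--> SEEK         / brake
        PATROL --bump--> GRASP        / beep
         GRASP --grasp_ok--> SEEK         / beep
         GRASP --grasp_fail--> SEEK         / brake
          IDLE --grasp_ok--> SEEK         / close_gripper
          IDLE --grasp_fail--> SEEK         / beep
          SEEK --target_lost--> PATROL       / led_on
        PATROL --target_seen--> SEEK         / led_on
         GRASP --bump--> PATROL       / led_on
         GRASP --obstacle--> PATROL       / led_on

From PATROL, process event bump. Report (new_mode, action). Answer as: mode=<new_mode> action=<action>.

mode=GRASP action=beep

current mode = PATROL; filter table to that mode:
  (PATROL, obstacle) → (PATROL, beep)
  (PATROL, grasp_ok) → (PATROL, brake)
  (PATROL, target_lost) → (IDLE, rotate)
  (PATROL, grasp_fail) → (GRASP, led_on)
  (PATROL, bump) → (GRASP, beep)  ← event matches
  (PATROL, target_seen) → (SEEK, led_on)
event = bump selects (GRASP, beep)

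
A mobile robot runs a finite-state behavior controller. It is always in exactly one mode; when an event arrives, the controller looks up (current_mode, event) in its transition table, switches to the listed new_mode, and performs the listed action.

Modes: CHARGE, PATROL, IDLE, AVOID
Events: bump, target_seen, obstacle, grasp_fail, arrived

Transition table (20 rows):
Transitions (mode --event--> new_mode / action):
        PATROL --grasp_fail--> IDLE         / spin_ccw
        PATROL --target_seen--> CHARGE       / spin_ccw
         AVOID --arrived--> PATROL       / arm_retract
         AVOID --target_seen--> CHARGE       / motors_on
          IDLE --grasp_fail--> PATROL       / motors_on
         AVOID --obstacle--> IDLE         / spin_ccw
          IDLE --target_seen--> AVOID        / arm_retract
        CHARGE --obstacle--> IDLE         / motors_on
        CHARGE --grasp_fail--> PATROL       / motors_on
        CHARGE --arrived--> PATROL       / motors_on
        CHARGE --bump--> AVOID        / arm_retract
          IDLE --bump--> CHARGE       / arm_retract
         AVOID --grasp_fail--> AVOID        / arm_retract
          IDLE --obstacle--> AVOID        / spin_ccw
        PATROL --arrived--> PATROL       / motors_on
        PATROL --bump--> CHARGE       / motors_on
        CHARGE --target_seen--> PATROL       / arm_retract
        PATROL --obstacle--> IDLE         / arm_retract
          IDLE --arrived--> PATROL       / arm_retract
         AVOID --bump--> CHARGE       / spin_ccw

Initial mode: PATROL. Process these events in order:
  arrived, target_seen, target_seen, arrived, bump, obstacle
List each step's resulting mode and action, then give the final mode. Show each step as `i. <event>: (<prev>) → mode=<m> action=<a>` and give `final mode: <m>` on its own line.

1. arrived: (PATROL) → mode=PATROL action=motors_on
2. target_seen: (PATROL) → mode=CHARGE action=spin_ccw
3. target_seen: (CHARGE) → mode=PATROL action=arm_retract
4. arrived: (PATROL) → mode=PATROL action=motors_on
5. bump: (PATROL) → mode=CHARGE action=motors_on
6. obstacle: (CHARGE) → mode=IDLE action=motors_on

final mode: IDLE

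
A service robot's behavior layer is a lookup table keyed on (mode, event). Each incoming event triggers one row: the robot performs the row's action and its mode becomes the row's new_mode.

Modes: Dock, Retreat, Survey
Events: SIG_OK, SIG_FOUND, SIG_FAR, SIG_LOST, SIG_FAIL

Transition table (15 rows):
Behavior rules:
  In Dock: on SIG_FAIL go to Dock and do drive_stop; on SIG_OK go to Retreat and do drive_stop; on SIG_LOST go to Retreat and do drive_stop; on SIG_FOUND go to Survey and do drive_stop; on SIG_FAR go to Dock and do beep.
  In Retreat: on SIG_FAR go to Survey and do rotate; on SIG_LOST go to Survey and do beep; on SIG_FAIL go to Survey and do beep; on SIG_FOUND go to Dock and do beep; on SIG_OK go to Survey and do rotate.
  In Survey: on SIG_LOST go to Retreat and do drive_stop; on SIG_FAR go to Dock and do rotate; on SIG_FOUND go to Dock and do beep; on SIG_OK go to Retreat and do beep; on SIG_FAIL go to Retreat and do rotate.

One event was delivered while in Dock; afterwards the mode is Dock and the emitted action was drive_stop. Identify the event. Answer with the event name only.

try SIG_OK: (Dock, SIG_OK) → (Retreat, drive_stop)
try SIG_FOUND: (Dock, SIG_FOUND) → (Survey, drive_stop)
try SIG_FAR: (Dock, SIG_FAR) → (Dock, beep)
try SIG_LOST: (Dock, SIG_LOST) → (Retreat, drive_stop)
try SIG_FAIL: (Dock, SIG_FAIL) → (Dock, drive_stop)  ← matches

SIG_FAIL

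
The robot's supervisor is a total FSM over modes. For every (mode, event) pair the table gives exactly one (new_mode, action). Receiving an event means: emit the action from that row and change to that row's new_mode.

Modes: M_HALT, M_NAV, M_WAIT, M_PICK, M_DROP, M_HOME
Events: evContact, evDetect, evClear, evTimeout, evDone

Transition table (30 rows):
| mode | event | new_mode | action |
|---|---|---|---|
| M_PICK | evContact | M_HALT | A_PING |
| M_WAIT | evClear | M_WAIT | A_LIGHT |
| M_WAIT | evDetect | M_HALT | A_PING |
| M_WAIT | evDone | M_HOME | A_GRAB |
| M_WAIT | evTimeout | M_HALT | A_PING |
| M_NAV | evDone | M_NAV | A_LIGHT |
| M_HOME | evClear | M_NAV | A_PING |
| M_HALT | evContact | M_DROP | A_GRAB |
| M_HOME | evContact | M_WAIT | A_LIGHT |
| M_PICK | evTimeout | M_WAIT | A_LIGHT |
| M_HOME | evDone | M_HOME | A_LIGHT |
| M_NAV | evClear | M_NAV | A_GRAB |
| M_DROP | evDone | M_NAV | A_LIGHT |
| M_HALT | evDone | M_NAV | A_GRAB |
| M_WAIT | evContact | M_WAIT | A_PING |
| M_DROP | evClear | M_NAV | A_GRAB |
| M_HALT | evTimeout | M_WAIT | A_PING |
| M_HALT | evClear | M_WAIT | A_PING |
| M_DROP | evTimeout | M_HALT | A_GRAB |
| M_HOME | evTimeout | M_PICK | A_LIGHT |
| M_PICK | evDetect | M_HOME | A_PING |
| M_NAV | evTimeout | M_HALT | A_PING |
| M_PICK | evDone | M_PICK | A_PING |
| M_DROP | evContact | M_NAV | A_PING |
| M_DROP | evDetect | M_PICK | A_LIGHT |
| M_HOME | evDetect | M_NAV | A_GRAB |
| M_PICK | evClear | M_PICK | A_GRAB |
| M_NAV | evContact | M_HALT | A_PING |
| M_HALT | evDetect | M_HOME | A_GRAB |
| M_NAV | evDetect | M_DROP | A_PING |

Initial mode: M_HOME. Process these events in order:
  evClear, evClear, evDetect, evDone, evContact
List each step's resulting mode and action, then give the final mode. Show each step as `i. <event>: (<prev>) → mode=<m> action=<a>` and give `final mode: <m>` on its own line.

1. evClear: (M_HOME) → mode=M_NAV action=A_PING
2. evClear: (M_NAV) → mode=M_NAV action=A_GRAB
3. evDetect: (M_NAV) → mode=M_DROP action=A_PING
4. evDone: (M_DROP) → mode=M_NAV action=A_LIGHT
5. evContact: (M_NAV) → mode=M_HALT action=A_PING

final mode: M_HALT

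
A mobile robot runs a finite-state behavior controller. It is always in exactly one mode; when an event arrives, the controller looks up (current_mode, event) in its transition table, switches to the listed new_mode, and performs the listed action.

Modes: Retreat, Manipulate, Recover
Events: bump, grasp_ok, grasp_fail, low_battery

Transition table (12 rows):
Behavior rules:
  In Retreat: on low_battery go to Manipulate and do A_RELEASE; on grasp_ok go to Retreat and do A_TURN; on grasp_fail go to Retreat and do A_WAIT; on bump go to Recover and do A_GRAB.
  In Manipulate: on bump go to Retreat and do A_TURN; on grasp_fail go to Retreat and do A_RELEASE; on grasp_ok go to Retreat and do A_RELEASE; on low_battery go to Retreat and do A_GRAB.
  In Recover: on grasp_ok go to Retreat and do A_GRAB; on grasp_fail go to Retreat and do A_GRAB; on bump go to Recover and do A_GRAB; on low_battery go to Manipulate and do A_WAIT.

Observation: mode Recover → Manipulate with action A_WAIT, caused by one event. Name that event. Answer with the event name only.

low_battery

try bump: (Recover, bump) → (Recover, A_GRAB)
try grasp_ok: (Recover, grasp_ok) → (Retreat, A_GRAB)
try grasp_fail: (Recover, grasp_fail) → (Retreat, A_GRAB)
try low_battery: (Recover, low_battery) → (Manipulate, A_WAIT)  ← matches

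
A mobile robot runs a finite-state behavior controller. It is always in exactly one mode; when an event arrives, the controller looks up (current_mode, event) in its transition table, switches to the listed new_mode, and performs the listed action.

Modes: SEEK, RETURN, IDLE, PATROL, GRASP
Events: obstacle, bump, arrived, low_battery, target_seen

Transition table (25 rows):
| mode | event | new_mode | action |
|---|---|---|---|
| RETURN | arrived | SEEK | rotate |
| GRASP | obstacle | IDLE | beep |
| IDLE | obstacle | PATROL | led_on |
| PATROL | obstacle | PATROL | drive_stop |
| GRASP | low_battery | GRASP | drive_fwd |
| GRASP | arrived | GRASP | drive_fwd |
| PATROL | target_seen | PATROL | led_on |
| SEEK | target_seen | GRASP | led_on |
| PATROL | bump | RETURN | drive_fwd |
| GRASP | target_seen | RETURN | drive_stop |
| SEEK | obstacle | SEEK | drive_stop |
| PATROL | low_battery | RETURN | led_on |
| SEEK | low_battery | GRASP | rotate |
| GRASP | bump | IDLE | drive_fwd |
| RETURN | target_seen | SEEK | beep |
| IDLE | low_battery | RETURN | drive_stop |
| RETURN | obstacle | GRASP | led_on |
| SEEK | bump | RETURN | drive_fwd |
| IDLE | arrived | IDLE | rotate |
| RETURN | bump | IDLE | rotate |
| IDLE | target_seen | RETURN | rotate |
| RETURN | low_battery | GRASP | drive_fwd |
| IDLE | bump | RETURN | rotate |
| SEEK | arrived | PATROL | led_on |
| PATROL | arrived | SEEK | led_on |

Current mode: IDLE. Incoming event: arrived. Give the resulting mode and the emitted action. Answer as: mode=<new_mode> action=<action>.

current mode = IDLE; filter table to that mode:
  (IDLE, obstacle) → (PATROL, led_on)
  (IDLE, low_battery) → (RETURN, drive_stop)
  (IDLE, arrived) → (IDLE, rotate)  ← event matches
  (IDLE, target_seen) → (RETURN, rotate)
  (IDLE, bump) → (RETURN, rotate)
event = arrived selects (IDLE, rotate)

mode=IDLE action=rotate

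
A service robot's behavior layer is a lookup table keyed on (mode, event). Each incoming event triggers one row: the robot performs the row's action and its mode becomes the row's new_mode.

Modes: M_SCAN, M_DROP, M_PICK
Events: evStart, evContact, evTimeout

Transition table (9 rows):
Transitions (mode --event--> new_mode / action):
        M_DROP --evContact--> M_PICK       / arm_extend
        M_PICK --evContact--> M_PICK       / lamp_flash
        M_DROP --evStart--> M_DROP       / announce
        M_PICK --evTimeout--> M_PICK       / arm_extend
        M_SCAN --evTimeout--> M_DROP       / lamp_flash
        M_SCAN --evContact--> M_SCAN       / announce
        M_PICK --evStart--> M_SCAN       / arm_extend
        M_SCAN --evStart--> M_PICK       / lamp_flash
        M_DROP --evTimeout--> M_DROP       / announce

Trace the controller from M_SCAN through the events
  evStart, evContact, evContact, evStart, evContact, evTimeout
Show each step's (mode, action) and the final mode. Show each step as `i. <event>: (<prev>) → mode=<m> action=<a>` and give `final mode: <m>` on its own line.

1. evStart: (M_SCAN) → mode=M_PICK action=lamp_flash
2. evContact: (M_PICK) → mode=M_PICK action=lamp_flash
3. evContact: (M_PICK) → mode=M_PICK action=lamp_flash
4. evStart: (M_PICK) → mode=M_SCAN action=arm_extend
5. evContact: (M_SCAN) → mode=M_SCAN action=announce
6. evTimeout: (M_SCAN) → mode=M_DROP action=lamp_flash

final mode: M_DROP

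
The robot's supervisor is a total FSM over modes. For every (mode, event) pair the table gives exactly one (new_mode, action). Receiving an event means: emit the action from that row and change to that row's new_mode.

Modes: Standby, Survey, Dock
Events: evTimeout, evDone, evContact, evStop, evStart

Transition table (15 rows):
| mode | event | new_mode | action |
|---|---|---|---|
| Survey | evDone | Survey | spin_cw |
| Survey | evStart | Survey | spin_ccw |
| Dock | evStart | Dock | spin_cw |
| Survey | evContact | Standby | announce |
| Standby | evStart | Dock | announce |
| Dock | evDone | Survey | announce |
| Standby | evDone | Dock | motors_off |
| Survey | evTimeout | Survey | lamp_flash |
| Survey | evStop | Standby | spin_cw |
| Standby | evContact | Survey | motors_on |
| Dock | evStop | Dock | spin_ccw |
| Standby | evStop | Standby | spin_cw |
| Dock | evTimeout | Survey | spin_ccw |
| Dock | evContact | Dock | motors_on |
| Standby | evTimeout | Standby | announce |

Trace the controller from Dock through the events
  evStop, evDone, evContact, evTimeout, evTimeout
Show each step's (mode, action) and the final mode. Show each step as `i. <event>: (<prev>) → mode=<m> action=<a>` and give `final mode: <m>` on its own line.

final mode: Standby

1. evStop: (Dock) → mode=Dock action=spin_ccw
2. evDone: (Dock) → mode=Survey action=announce
3. evContact: (Survey) → mode=Standby action=announce
4. evTimeout: (Standby) → mode=Standby action=announce
5. evTimeout: (Standby) → mode=Standby action=announce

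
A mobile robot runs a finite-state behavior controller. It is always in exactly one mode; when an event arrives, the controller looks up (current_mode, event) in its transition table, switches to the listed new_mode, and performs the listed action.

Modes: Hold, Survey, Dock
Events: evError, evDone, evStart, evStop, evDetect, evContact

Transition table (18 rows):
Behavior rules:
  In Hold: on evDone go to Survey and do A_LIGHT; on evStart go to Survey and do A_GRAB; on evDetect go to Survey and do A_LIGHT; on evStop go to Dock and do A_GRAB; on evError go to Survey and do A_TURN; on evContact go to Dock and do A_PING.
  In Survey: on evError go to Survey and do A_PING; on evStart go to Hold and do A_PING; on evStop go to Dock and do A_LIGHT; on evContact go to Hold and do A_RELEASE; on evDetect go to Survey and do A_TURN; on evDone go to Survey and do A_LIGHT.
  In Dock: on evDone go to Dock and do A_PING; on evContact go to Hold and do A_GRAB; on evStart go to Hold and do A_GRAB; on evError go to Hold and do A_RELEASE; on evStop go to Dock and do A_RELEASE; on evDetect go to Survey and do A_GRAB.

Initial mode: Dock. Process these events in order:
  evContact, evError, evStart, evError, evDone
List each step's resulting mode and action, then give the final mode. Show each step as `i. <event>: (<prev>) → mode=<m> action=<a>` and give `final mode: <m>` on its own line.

final mode: Survey

1. evContact: (Dock) → mode=Hold action=A_GRAB
2. evError: (Hold) → mode=Survey action=A_TURN
3. evStart: (Survey) → mode=Hold action=A_PING
4. evError: (Hold) → mode=Survey action=A_TURN
5. evDone: (Survey) → mode=Survey action=A_LIGHT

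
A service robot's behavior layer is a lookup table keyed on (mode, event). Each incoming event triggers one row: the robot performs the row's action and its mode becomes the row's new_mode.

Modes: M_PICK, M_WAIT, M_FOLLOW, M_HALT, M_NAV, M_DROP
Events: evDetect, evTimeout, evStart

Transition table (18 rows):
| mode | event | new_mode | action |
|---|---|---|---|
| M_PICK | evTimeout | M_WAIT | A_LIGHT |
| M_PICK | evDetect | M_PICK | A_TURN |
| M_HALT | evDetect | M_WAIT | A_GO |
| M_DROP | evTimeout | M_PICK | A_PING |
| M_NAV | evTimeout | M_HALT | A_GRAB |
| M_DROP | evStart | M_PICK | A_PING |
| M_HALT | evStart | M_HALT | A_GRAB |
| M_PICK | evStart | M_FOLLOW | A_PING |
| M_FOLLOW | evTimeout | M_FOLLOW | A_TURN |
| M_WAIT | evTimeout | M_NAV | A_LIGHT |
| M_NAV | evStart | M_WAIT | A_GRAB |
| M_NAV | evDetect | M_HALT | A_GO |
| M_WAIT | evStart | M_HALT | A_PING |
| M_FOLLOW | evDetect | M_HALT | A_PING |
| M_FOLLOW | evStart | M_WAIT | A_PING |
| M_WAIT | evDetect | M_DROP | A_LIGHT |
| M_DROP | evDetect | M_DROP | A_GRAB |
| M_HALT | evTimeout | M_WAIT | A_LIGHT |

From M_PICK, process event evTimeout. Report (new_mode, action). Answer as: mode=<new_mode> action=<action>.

mode=M_WAIT action=A_LIGHT

current mode = M_PICK; filter table to that mode:
  (M_PICK, evTimeout) → (M_WAIT, A_LIGHT)  ← event matches
  (M_PICK, evDetect) → (M_PICK, A_TURN)
  (M_PICK, evStart) → (M_FOLLOW, A_PING)
event = evTimeout selects (M_WAIT, A_LIGHT)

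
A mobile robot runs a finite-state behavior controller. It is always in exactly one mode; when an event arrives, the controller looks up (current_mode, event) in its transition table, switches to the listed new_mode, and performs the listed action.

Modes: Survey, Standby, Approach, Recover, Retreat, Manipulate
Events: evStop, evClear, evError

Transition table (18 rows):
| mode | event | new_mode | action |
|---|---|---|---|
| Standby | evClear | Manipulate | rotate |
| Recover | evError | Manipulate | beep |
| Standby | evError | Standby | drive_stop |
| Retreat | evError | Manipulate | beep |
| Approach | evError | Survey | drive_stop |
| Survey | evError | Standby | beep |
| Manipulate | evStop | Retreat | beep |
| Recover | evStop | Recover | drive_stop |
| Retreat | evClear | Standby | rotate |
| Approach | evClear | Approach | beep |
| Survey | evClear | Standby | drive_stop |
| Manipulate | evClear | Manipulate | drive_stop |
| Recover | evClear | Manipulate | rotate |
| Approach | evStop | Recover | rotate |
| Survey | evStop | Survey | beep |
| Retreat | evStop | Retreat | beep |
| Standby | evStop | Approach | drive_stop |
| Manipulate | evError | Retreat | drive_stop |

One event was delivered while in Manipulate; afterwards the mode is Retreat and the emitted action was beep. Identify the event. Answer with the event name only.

evStop

try evStop: (Manipulate, evStop) → (Retreat, beep)  ← matches
try evClear: (Manipulate, evClear) → (Manipulate, drive_stop)
try evError: (Manipulate, evError) → (Retreat, drive_stop)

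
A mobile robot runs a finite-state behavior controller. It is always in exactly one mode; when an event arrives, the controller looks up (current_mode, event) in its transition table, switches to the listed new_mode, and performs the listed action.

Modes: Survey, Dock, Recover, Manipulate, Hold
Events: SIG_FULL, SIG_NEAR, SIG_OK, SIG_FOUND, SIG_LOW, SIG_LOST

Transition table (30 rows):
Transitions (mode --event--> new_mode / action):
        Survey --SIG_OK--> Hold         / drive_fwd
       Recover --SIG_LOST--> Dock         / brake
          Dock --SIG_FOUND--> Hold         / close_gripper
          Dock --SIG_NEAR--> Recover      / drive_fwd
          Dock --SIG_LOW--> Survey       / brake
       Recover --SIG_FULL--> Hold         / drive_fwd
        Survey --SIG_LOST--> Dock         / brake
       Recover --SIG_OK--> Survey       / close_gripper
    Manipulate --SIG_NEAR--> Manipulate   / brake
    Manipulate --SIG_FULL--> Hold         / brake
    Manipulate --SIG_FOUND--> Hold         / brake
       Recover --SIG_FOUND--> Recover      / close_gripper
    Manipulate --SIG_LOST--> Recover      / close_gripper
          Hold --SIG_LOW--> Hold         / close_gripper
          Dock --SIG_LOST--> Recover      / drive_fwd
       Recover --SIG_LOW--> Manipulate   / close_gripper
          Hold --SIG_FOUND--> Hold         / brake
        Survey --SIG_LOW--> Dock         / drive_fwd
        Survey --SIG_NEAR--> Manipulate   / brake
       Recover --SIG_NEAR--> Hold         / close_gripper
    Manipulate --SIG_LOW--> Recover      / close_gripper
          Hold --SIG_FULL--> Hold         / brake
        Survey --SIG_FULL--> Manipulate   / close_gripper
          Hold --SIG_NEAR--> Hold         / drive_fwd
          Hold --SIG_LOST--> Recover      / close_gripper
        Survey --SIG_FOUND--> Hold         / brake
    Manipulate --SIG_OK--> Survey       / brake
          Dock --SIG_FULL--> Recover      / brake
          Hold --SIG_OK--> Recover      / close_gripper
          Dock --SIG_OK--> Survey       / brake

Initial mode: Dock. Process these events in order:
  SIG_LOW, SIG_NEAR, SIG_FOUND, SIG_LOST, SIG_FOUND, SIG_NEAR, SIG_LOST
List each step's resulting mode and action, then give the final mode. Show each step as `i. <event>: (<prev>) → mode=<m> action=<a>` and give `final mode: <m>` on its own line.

final mode: Recover

1. SIG_LOW: (Dock) → mode=Survey action=brake
2. SIG_NEAR: (Survey) → mode=Manipulate action=brake
3. SIG_FOUND: (Manipulate) → mode=Hold action=brake
4. SIG_LOST: (Hold) → mode=Recover action=close_gripper
5. SIG_FOUND: (Recover) → mode=Recover action=close_gripper
6. SIG_NEAR: (Recover) → mode=Hold action=close_gripper
7. SIG_LOST: (Hold) → mode=Recover action=close_gripper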